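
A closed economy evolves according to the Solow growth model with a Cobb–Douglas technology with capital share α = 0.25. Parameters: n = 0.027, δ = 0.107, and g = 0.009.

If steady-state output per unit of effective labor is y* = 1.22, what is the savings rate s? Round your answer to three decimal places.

s ≈ 0.260

Steady state requires s·f(k) = (n + g + δ)·k, i.e. s·k^α = (n + g + δ)·k.
Since y* = [s/(n + g + δ)]^(α/(1−α)), we have s/(n + g + δ) = (y*)^((1−α)/α) = 1.22^3 = 1.8158.
Therefore s = 1.8158 × (n + g + δ) = 1.8158 × 0.143 = 0.2597.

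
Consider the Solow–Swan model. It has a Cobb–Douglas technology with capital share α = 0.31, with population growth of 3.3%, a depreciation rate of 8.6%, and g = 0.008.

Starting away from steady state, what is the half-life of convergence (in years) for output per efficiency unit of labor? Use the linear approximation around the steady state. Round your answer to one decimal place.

t_½ ≈ 7.9 years

Near the steady state the convergence rate is λ = (1 − α)(n + g + δ).
λ = (1 − 0.31) × 0.127 = 0.69 × 0.127 = 0.08763
Half-life = ln 2 / λ = 0.6931 / 0.08763 ≈ 7.91 years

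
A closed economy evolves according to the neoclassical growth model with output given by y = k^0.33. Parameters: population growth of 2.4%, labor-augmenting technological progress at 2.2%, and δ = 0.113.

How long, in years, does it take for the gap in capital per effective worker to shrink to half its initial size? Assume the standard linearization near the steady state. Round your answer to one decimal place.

Near the steady state the convergence rate is λ = (1 − α)(n + g + δ).
λ = (1 − 0.33) × 0.159 = 0.67 × 0.159 = 0.10653
Half-life = ln 2 / λ = 0.6931 / 0.10653 ≈ 6.51 years

about 6.5 years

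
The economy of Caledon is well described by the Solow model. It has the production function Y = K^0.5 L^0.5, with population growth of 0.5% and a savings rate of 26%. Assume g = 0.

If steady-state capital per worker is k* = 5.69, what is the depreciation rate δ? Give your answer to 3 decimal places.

δ ≈ 0.104

At the steady state, Δk = 0, so s·k^α = (n + δ)·k.
So s / (n + δ) = (k*)^(1−α) = 5.69^0.5 = 2.3854.
Therefore n + δ = s / 2.3854 = 0.26 / 2.3854 = 0.1090, so δ = 0.1090 − 0.005 = 0.1040.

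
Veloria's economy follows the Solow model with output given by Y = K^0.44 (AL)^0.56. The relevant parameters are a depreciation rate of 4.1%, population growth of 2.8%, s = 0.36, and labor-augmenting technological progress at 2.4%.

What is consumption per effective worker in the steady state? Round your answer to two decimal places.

c* = 1.85

In steady state, investment equals break-even investment: s·k^α = (n + g + δ)·k.
Rearranging, k^(1−α) = s / (n + g + δ).
k^0.56 = 0.36 / (0.028 + 0.024 + 0.041) = 0.36 / 0.093 = 3.8710
k* = 3.8710^(1/0.56) ≈ 11.2120
y* = (k*)^α = 11.2120^0.44 ≈ 2.8964
c* = (1 − s)·y* = (1 − 0.36) × 2.8964 ≈ 1.8537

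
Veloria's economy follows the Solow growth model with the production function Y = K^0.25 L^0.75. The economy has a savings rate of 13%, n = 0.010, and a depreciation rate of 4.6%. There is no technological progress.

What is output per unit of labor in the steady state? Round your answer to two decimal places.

y* = 1.32

Steady state requires s·f(k) = (n + δ)·k, i.e. s·k^α = (n + δ)·k.
Rearranging, k^(1−α) = s / (n + δ).
k^0.75 = 0.13 / (0.010 + 0.046) = 0.13 / 0.056 = 2.3214
k* = 2.3214^(1/0.75) ≈ 3.0737
y* = (k*)^α = 3.0737^0.25 ≈ 1.3241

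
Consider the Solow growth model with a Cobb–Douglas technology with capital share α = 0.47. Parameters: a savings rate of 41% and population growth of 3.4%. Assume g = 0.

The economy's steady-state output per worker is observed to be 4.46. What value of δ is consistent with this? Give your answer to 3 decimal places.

In steady state, investment equals break-even investment: s·k^α = (n + δ)·k.
Since y* = [s/(n + δ)]^(α/(1−α)), we have s/(n + δ) = (y*)^((1−α)/α) = 4.46^1.1277 = 5.3983.
Therefore n + δ = s / 5.3983 = 0.41 / 5.3983 = 0.0759, so δ = 0.0759 − 0.034 = 0.0419.

δ ≈ 0.042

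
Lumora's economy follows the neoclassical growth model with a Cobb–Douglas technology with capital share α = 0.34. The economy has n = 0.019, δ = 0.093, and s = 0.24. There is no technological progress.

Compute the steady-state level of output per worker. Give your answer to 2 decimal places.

At the steady state, Δk = 0, so s·k^α = (n + δ)·k.
Rearranging, k^(1−α) = s / (n + δ).
k^0.66 = 0.24 / (0.019 + 0.093) = 0.24 / 0.112 = 2.1429
k* = 2.1429^(1/0.66) ≈ 3.1734
y* = (k*)^α = 3.1734^0.34 ≈ 1.4809

y* = 1.48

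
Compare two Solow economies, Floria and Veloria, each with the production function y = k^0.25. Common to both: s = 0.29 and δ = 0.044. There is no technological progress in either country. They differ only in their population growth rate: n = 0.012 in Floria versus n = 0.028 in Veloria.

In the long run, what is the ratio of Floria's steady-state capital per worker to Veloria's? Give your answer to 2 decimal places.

k*_F / k*_V ≈ 1.40

Steady-state k* = [s/(n + δ)]^(1/(1−α)), so the ratio is [ (s_F/(n + δ)_F) / (s_V/(n + δ)_V) ]^1.3333.
s_F/(n + δ)_F = 0.29/0.056 = 5.1786; s_V/(n + δ)_V = 0.29/0.072 = 4.0278.
Ratio = (5.1786/4.0278)^1.3333 = 1.2857^1.3333 ≈ 1.3980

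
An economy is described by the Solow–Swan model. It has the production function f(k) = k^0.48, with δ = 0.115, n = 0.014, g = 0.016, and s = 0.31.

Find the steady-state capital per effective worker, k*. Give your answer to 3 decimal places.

At the steady state, Δk = 0, so s·k^α = (n + g + δ)·k.
Dividing both sides by k: k^(1−α) = s / (n + g + δ).
k^0.52 = 0.31 / (0.014 + 0.016 + 0.115) = 0.31 / 0.145 = 2.1379
k* = 2.1379^(1/0.52) ≈ 4.3111

k* = 4.311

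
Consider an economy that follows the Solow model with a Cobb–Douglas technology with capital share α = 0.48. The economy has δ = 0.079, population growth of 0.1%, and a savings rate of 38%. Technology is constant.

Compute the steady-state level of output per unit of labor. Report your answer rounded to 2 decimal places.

y* = 4.21

In steady state, investment equals break-even investment: s·k^α = (n + δ)·k.
Rearranging, k^(1−α) = s / (n + δ).
k^0.52 = 0.38 / (0.001 + 0.079) = 0.38 / 0.080 = 4.7500
k* = 4.7500^(1/0.52) ≈ 20.0140
y* = (k*)^α = 20.0140^0.48 ≈ 4.2135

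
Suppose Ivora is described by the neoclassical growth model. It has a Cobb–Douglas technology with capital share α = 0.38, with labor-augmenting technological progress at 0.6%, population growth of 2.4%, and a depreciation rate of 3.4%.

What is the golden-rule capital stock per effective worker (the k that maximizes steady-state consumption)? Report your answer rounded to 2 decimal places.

The golden rule sets f'(k) = n + g + δ, i.e. α·k^(α−1) = n + g + δ.
So k^(1−α) = α / (n + g + δ) = 0.38 / 0.064 = 5.9375.
k_gold = 5.9375^(1/0.62) ≈ 17.6908

k_gold ≈ 17.69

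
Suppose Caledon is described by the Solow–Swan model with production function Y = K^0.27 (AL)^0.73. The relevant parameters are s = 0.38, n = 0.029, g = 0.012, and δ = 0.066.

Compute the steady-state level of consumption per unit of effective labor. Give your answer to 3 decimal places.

In steady state, investment equals break-even investment: s·k^α = (n + g + δ)·k.
Dividing both sides by k: k^(1−α) = s / (n + g + δ).
k^0.73 = 0.38 / (0.029 + 0.012 + 0.066) = 0.38 / 0.107 = 3.5514
k* = 3.5514^(1/0.73) ≈ 5.6751
y* = (k*)^α = 5.6751^0.27 ≈ 1.5980
c* = (1 − s)·y* = (1 − 0.38) × 1.5980 ≈ 0.9908

c* ≈ 0.991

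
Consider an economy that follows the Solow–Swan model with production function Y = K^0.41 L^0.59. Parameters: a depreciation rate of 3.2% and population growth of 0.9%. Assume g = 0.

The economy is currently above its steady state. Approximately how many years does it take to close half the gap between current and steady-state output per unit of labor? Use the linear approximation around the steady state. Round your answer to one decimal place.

t_½ ≈ 28.7 years

Near the steady state the convergence rate is λ = (1 − α)(n + δ).
λ = (1 − 0.41) × 0.041 = 0.59 × 0.041 = 0.02419
Half-life = ln 2 / λ = 0.6931 / 0.02419 ≈ 28.65 years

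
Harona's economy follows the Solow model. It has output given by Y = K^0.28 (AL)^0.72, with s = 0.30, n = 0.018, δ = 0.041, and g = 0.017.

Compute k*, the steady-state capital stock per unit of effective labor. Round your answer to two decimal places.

k* ≈ 6.73

At the steady state, Δk = 0, so s·k^α = (n + g + δ)·k.
Rearranging, k^(1−α) = s / (n + g + δ).
k^0.72 = 0.30 / (0.018 + 0.017 + 0.041) = 0.30 / 0.076 = 3.9474
k* = 3.9474^(1/0.72) ≈ 6.7330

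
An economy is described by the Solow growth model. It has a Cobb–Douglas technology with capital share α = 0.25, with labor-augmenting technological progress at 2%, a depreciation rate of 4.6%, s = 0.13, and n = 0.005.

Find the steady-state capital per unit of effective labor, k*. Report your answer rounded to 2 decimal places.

Steady state requires s·f(k) = (n + g + δ)·k, i.e. s·k^α = (n + g + δ)·k.
Dividing both sides by k: k^(1−α) = s / (n + g + δ).
k^0.75 = 0.13 / (0.005 + 0.020 + 0.046) = 0.13 / 0.071 = 1.8310
k* = 1.8310^(1/0.75) ≈ 2.2400

k* ≈ 2.24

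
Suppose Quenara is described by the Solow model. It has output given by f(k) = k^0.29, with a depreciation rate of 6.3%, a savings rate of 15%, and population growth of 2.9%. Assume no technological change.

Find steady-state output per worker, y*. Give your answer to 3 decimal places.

In steady state, investment equals break-even investment: s·k^α = (n + δ)·k.
Rearranging, k^(1−α) = s / (n + δ).
k^0.71 = 0.15 / (0.029 + 0.063) = 0.15 / 0.092 = 1.6304
k* = 1.6304^(1/0.71) ≈ 1.9907
y* = (k*)^α = 1.9907^0.29 ≈ 1.2210

y* = 1.221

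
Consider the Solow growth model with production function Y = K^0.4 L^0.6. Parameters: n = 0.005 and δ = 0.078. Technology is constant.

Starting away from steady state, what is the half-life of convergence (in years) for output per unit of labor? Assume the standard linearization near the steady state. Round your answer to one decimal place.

about 13.9 years

Near the steady state the convergence rate is λ = (1 − α)(n + δ).
λ = (1 − 0.4) × 0.083 = 0.6 × 0.083 = 0.0498
Half-life = ln 2 / λ = 0.6931 / 0.0498 ≈ 13.92 years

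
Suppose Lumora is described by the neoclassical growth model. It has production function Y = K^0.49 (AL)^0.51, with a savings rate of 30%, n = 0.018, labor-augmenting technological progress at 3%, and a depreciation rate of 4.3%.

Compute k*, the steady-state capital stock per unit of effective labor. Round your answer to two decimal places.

k* ≈ 10.37

Steady state requires s·f(k) = (n + g + δ)·k, i.e. s·k^α = (n + g + δ)·k.
Rearranging, k^(1−α) = s / (n + g + δ).
k^0.51 = 0.30 / (0.018 + 0.030 + 0.043) = 0.30 / 0.091 = 3.2967
k* = 3.2967^(1/0.51) ≈ 10.3715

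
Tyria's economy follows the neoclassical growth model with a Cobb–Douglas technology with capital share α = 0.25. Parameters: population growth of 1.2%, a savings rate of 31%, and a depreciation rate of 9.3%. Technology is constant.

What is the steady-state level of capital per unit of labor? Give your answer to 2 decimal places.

k* = 4.24

In steady state, investment equals break-even investment: s·k^α = (n + δ)·k.
Rearranging, k^(1−α) = s / (n + δ).
k^0.75 = 0.31 / (0.012 + 0.093) = 0.31 / 0.105 = 2.9524
k* = 2.9524^(1/0.75) ≈ 4.2355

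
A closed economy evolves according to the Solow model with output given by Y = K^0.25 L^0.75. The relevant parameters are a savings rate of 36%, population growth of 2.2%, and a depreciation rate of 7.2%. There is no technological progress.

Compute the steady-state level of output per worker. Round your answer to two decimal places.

y* ≈ 1.56

In steady state, investment equals break-even investment: s·k^α = (n + δ)·k.
Rearranging, k^(1−α) = s / (n + δ).
k^0.75 = 0.36 / (0.022 + 0.072) = 0.36 / 0.094 = 3.8298
k* = 3.8298^(1/0.75) ≈ 5.9919
y* = (k*)^α = 5.9919^0.25 ≈ 1.5646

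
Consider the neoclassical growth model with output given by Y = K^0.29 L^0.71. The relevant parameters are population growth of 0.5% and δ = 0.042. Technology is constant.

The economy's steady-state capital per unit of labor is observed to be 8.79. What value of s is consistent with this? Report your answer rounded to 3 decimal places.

At the steady state, Δk = 0, so s·k^α = (n + δ)·k.
So s / (n + δ) = (k*)^(1−α) = 8.79^0.71 = 4.6799.
Therefore s = 4.6799 × (n + δ) = 4.6799 × 0.047 = 0.2200.

s ≈ 0.220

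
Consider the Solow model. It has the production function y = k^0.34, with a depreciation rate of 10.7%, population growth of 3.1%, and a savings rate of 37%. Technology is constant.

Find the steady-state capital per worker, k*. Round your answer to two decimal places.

k* = 4.46

In steady state, investment equals break-even investment: s·k^α = (n + δ)·k.
Dividing both sides by k: k^(1−α) = s / (n + δ).
k^0.66 = 0.37 / (0.031 + 0.107) = 0.37 / 0.138 = 2.6812
k* = 2.6812^(1/0.66) ≈ 4.4564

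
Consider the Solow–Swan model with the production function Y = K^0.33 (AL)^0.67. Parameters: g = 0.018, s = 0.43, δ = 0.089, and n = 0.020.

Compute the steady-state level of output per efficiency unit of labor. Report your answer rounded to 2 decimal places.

y* = 1.82

In steady state, investment equals break-even investment: s·k^α = (n + g + δ)·k.
Rearranging, k^(1−α) = s / (n + g + δ).
k^0.67 = 0.43 / (0.020 + 0.018 + 0.089) = 0.43 / 0.127 = 3.3858
k* = 3.3858^(1/0.67) ≈ 6.1736
y* = (k*)^α = 6.1736^0.33 ≈ 1.8234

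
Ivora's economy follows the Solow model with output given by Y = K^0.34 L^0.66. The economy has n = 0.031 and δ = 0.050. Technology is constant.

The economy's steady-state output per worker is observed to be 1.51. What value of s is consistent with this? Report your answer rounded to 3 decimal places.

s ≈ 0.180

In steady state, investment equals break-even investment: s·k^α = (n + δ)·k.
Since y* = [s/(n + δ)]^(α/(1−α)), we have s/(n + δ) = (y*)^((1−α)/α) = 1.51^1.9412 = 2.2255.
Therefore s = 2.2255 × (n + δ) = 2.2255 × 0.081 = 0.1803.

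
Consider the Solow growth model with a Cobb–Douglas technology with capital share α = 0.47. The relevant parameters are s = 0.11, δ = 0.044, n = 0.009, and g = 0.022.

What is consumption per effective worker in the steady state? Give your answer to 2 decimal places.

c* = 1.25

At the steady state, Δk = 0, so s·k^α = (n + g + δ)·k.
Rearranging, k^(1−α) = s / (n + g + δ).
k^0.53 = 0.11 / (0.009 + 0.022 + 0.044) = 0.11 / 0.075 = 1.4667
k* = 1.4667^(1/0.53) ≈ 2.0599
y* = (k*)^α = 2.0599^0.47 ≈ 1.4045
c* = (1 − s)·y* = (1 − 0.11) × 1.4045 ≈ 1.2500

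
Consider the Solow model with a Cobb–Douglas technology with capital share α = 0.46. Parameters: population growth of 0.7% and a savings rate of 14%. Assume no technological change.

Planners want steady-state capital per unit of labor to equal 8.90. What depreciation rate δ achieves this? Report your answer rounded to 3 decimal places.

At the steady state, Δk = 0, so s·k^α = (n + δ)·k.
So s / (n + δ) = (k*)^(1−α) = 8.90^0.54 = 3.2559.
Therefore n + δ = s / 3.2559 = 0.14 / 3.2559 = 0.0430, so δ = 0.0430 − 0.007 = 0.0360.

δ ≈ 0.036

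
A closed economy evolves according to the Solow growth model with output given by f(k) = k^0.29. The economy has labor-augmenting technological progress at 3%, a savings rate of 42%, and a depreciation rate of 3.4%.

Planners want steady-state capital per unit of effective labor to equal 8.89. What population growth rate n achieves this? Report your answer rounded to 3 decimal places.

Steady state requires s·f(k) = (n + g + δ)·k, i.e. s·k^α = (n + g + δ)·k.
So s / (n + g + δ) = (k*)^(1−α) = 8.89^0.71 = 4.7176.
Therefore n + g + δ = s / 4.7176 = 0.42 / 4.7176 = 0.0890, so n = 0.0890 − 0.064 = 0.0250.

n ≈ 0.025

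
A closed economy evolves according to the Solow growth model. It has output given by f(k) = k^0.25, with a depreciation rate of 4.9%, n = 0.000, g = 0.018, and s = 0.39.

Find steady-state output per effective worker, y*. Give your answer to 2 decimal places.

Steady state requires s·f(k) = (n + g + δ)·k, i.e. s·k^α = (n + g + δ)·k.
Dividing both sides by k: k^(1−α) = s / (n + g + δ).
k^0.75 = 0.39 / (0.000 + 0.018 + 0.049) = 0.39 / 0.067 = 5.8209
k* = 5.8209^(1/0.75) ≈ 10.4710
y* = (k*)^α = 10.4710^0.25 ≈ 1.7989

y* ≈ 1.80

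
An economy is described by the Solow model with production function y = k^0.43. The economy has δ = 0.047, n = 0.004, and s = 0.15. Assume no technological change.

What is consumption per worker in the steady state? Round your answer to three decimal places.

c* = 1.918

Steady state requires s·f(k) = (n + δ)·k, i.e. s·k^α = (n + δ)·k.
Rearranging, k^(1−α) = s / (n + δ).
k^0.57 = 0.15 / (0.004 + 0.047) = 0.15 / 0.051 = 2.9412
k* = 2.9412^(1/0.57) ≈ 6.6370
y* = (k*)^α = 6.6370^0.43 ≈ 2.2566
c* = (1 − s)·y* = (1 − 0.15) × 2.2566 ≈ 1.9181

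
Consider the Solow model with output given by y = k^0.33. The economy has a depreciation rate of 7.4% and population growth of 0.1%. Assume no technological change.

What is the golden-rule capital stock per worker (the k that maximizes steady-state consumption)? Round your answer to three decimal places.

The golden rule sets f'(k) = n + δ, i.e. α·k^(α−1) = n + δ.
So k^(1−α) = α / (n + δ) = 0.33 / 0.075 = 4.4000.
k_gold = 4.4000^(1/0.67) ≈ 9.1280

k_gold ≈ 9.128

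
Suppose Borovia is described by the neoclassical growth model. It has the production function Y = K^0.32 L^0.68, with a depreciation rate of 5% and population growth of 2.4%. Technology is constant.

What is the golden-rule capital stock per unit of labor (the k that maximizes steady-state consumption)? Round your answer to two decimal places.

k_gold ≈ 8.61

The golden rule sets f'(k) = n + δ, i.e. α·k^(α−1) = n + δ.
So k^(1−α) = α / (n + δ) = 0.32 / 0.074 = 4.3243.
k_gold = 4.3243^(1/0.68) ≈ 8.6133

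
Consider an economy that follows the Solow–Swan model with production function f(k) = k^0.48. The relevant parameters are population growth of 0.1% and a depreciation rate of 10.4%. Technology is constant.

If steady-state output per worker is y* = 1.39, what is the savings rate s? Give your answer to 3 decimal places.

Steady state requires s·f(k) = (n + δ)·k, i.e. s·k^α = (n + δ)·k.
Since y* = [s/(n + δ)]^(α/(1−α)), we have s/(n + δ) = (y*)^((1−α)/α) = 1.39^1.0833 = 1.4287.
Therefore s = 1.4287 × (n + δ) = 1.4287 × 0.105 = 0.1500.

s ≈ 0.150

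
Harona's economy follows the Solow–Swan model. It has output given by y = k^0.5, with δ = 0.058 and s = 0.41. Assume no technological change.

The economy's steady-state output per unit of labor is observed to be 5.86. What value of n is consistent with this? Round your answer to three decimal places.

Steady state requires s·f(k) = (n + δ)·k, i.e. s·k^α = (n + δ)·k.
Since y* = [s/(n + δ)]^(α/(1−α)), we have s/(n + δ) = (y*)^((1−α)/α) = 5.86^1 = 5.8600.
Therefore n + δ = s / 5.8600 = 0.41 / 5.8600 = 0.0700, so n = 0.0700 − 0.058 = 0.0120.

n ≈ 0.012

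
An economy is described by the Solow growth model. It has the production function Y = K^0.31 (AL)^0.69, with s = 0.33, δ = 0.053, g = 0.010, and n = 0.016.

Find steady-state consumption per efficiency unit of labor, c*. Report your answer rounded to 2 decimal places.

c* ≈ 1.27

At the steady state, Δk = 0, so s·k^α = (n + g + δ)·k.
Dividing both sides by k: k^(1−α) = s / (n + g + δ).
k^0.69 = 0.33 / (0.016 + 0.010 + 0.053) = 0.33 / 0.079 = 4.1772
k* = 4.1772^(1/0.69) ≈ 7.9402
y* = (k*)^α = 7.9402^0.31 ≈ 1.9008
c* = (1 − s)·y* = (1 − 0.33) × 1.9008 ≈ 1.2735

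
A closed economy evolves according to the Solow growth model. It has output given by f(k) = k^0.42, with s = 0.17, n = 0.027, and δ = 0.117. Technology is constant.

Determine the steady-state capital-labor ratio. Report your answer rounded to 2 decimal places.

k* ≈ 1.33

Steady state requires s·f(k) = (n + δ)·k, i.e. s·k^α = (n + δ)·k.
Rearranging, k^(1−α) = s / (n + δ).
k^0.58 = 0.17 / (0.027 + 0.117) = 0.17 / 0.144 = 1.1806
k* = 1.1806^(1/0.58) ≈ 1.3314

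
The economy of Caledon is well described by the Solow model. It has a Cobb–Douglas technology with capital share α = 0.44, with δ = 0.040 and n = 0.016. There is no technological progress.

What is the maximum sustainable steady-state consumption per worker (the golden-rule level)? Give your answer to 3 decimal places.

c_gold ≈ 2.829

At the golden rule, f'(k) = n + δ, so α·k^(α−1) = n + δ and k_gold = (α/(n + δ))^(1/(1−α)).
k_gold = (0.44/0.056)^(1/0.56) = 7.8571^1.7857 ≈ 39.6890
c_gold = f(k_gold) − (n + δ)·k_gold = 5.0514 − 0.056×39.6890 ≈ 2.8288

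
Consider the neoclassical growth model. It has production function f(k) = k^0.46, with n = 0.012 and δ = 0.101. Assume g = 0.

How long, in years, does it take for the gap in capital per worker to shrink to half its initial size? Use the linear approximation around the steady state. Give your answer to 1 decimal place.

Near the steady state the convergence rate is λ = (1 − α)(n + δ).
λ = (1 − 0.46) × 0.113 = 0.54 × 0.113 = 0.06102
Half-life = ln 2 / λ = 0.6931 / 0.06102 ≈ 11.36 years

t_½ ≈ 11.4 years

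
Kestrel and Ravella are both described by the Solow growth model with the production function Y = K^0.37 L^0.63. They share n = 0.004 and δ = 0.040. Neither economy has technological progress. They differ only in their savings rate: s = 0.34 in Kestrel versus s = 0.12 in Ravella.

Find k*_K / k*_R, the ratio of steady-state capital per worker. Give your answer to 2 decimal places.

k*_K / k*_R ≈ 5.22

Steady-state k* = [s/(n + δ)]^(1/(1−α)), so the ratio is [ (s_K/(n + δ)_K) / (s_R/(n + δ)_R) ]^1.5873.
s_K/(n + δ)_K = 0.34/0.044 = 7.7273; s_R/(n + δ)_R = 0.12/0.044 = 2.7273.
Ratio = (7.7273/2.7273)^1.5873 = 2.8333^1.5873 ≈ 5.2230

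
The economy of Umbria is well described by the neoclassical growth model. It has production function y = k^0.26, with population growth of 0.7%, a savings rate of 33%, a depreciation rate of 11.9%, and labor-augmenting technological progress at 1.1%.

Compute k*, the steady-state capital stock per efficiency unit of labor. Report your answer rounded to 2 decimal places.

k* = 3.28

In steady state, investment equals break-even investment: s·k^α = (n + g + δ)·k.
Dividing both sides by k: k^(1−α) = s / (n + g + δ).
k^0.74 = 0.33 / (0.007 + 0.011 + 0.119) = 0.33 / 0.137 = 2.4088
k* = 2.4088^(1/0.74) ≈ 3.2806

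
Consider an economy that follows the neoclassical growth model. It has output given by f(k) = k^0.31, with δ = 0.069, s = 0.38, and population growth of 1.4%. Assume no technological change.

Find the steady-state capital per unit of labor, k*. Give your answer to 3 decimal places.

k* = 9.069

Steady state requires s·f(k) = (n + δ)·k, i.e. s·k^α = (n + δ)·k.
Dividing both sides by k: k^(1−α) = s / (n + δ).
k^0.69 = 0.38 / (0.014 + 0.069) = 0.38 / 0.083 = 4.5783
k* = 4.5783^(1/0.69) ≈ 9.0686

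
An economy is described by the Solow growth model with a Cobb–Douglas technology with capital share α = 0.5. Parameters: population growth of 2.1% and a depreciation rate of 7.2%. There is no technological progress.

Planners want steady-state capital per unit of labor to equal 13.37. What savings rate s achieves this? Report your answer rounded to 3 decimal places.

s ≈ 0.340

In steady state, investment equals break-even investment: s·k^α = (n + δ)·k.
So s / (n + δ) = (k*)^(1−α) = 13.37^0.5 = 3.6565.
Therefore s = 3.6565 × (n + δ) = 3.6565 × 0.093 = 0.3401.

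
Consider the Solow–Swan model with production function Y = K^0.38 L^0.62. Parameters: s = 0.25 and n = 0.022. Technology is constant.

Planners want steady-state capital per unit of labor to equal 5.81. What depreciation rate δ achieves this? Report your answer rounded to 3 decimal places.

Steady state requires s·f(k) = (n + δ)·k, i.e. s·k^α = (n + δ)·k.
So s / (n + δ) = (k*)^(1−α) = 5.81^0.62 = 2.9771.
Therefore n + δ = s / 2.9771 = 0.25 / 2.9771 = 0.0840, so δ = 0.0840 − 0.022 = 0.0620.

δ ≈ 0.062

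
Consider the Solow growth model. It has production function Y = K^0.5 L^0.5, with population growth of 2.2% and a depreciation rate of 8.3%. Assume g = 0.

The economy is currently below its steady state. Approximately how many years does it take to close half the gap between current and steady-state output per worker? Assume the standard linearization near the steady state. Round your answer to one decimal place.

t_½ ≈ 13.2 years

Near the steady state the convergence rate is λ = (1 − α)(n + δ).
λ = (1 − 0.5) × 0.105 = 0.5 × 0.105 = 0.0525
Half-life = ln 2 / λ = 0.6931 / 0.0525 ≈ 13.20 years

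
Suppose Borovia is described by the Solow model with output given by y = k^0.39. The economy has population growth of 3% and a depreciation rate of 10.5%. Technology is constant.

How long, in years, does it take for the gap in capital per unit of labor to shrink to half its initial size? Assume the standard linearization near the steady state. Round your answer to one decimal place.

Near the steady state the convergence rate is λ = (1 − α)(n + δ).
λ = (1 − 0.39) × 0.135 = 0.61 × 0.135 = 0.08235
Half-life = ln 2 / λ = 0.6931 / 0.08235 ≈ 8.42 years

about 8.4 years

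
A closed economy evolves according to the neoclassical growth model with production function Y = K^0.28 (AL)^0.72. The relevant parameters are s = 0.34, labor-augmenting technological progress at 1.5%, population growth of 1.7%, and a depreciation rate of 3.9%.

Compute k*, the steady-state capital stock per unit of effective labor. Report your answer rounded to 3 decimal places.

In steady state, investment equals break-even investment: s·k^α = (n + g + δ)·k.
Rearranging, k^(1−α) = s / (n + g + δ).
k^0.72 = 0.34 / (0.017 + 0.015 + 0.039) = 0.34 / 0.071 = 4.7887
k* = 4.7887^(1/0.72) ≈ 8.8054

k* ≈ 8.805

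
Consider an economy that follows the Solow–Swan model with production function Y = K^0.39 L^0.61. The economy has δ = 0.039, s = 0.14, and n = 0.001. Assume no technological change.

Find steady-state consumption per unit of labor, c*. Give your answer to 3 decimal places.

In steady state, investment equals break-even investment: s·k^α = (n + δ)·k.
Rearranging, k^(1−α) = s / (n + δ).
k^0.61 = 0.14 / (0.001 + 0.039) = 0.14 / 0.040 = 3.5000
k* = 3.5000^(1/0.61) ≈ 7.7968
y* = (k*)^α = 7.7968^0.39 ≈ 2.2277
c* = (1 − s)·y* = (1 − 0.14) × 2.2277 ≈ 1.9158

c* = 1.916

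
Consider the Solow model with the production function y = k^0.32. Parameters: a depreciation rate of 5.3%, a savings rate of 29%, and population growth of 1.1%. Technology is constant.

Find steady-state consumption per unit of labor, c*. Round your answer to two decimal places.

c* ≈ 1.45

At the steady state, Δk = 0, so s·k^α = (n + δ)·k.
Dividing both sides by k: k^(1−α) = s / (n + δ).
k^0.68 = 0.29 / (0.011 + 0.053) = 0.29 / 0.064 = 4.5313
k* = 4.5313^(1/0.68) ≈ 9.2264
y* = (k*)^α = 9.2264^0.32 ≈ 2.0362
c* = (1 − s)·y* = (1 − 0.29) × 2.0362 ≈ 1.4457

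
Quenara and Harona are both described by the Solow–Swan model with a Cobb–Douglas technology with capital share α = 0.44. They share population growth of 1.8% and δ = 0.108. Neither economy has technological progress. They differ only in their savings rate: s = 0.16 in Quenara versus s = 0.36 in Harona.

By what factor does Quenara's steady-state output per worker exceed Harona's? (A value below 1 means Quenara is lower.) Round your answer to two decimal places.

Steady-state y* = [s/(n + δ)]^(α/(1−α)), so the ratio is [ (s_Q/(n + δ)_Q) / (s_H/(n + δ)_H) ]^0.7857.
s_Q/(n + δ)_Q = 0.16/0.126 = 1.2698; s_H/(n + δ)_H = 0.36/0.126 = 2.8571.
Ratio = (1.2698/2.8571)^0.7857 = 0.4444^0.7857 ≈ 0.5288

ratio ≈ 0.53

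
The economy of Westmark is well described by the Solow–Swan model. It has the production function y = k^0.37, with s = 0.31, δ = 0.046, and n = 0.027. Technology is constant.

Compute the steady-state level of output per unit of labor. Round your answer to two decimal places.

In steady state, investment equals break-even investment: s·k^α = (n + δ)·k.
Dividing both sides by k: k^(1−α) = s / (n + δ).
k^0.63 = 0.31 / (0.027 + 0.046) = 0.31 / 0.073 = 4.2466
k* = 4.2466^(1/0.63) ≈ 9.9287
y* = (k*)^α = 9.9287^0.37 ≈ 2.3380

y* = 2.34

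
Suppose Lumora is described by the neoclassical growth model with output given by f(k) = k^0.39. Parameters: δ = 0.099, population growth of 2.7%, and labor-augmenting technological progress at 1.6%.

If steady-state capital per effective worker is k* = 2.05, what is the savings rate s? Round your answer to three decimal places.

At the steady state, Δk = 0, so s·k^α = (n + g + δ)·k.
So s / (n + g + δ) = (k*)^(1−α) = 2.05^0.61 = 1.5494.
Therefore s = 1.5494 × (n + g + δ) = 1.5494 × 0.142 = 0.2200.

s ≈ 0.220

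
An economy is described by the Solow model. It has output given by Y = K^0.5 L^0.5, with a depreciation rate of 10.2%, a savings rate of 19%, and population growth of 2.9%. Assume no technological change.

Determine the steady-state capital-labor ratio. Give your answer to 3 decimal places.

k* = 2.104

Steady state requires s·f(k) = (n + δ)·k, i.e. s·k^α = (n + δ)·k.
Rearranging, k^(1−α) = s / (n + δ).
k^0.5 = 0.19 / (0.029 + 0.102) = 0.19 / 0.131 = 1.4504
k* = 1.4504^(1/0.5) ≈ 2.1037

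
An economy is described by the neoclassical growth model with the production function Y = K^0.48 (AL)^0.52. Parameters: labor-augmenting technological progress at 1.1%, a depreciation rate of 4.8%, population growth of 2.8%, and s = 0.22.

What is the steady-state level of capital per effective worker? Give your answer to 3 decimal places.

At the steady state, Δk = 0, so s·k^α = (n + g + δ)·k.
Dividing both sides by k: k^(1−α) = s / (n + g + δ).
k^0.52 = 0.22 / (0.028 + 0.011 + 0.048) = 0.22 / 0.087 = 2.5287
k* = 2.5287^(1/0.52) ≈ 5.9539

k* ≈ 5.954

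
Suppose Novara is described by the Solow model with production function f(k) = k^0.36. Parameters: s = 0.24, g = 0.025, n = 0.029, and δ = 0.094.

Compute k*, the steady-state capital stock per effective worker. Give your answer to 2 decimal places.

k* ≈ 2.13

At the steady state, Δk = 0, so s·k^α = (n + g + δ)·k.
Dividing both sides by k: k^(1−α) = s / (n + g + δ).
k^0.64 = 0.24 / (0.029 + 0.025 + 0.094) = 0.24 / 0.148 = 1.6216
k* = 1.6216^(1/0.64) ≈ 2.1283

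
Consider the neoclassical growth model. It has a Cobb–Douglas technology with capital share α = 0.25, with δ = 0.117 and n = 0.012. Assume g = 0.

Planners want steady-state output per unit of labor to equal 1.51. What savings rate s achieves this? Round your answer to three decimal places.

s ≈ 0.444

In steady state, investment equals break-even investment: s·k^α = (n + δ)·k.
Since y* = [s/(n + δ)]^(α/(1−α)), we have s/(n + δ) = (y*)^((1−α)/α) = 1.51^3 = 3.4430.
Therefore s = 3.4430 × (n + δ) = 3.4430 × 0.129 = 0.4441.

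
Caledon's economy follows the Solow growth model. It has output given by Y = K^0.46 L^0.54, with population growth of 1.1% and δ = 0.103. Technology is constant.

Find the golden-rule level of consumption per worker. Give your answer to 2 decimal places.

c_gold ≈ 1.77

At the golden rule, f'(k) = n + δ, so α·k^(α−1) = n + δ and k_gold = (α/(n + δ))^(1/(1−α)).
k_gold = (0.46/0.114)^(1/0.54) = 4.0351^1.8519 ≈ 13.2429
c_gold = f(k_gold) − (n + δ)·k_gold = 3.2818 − 0.114×13.2429 ≈ 1.7721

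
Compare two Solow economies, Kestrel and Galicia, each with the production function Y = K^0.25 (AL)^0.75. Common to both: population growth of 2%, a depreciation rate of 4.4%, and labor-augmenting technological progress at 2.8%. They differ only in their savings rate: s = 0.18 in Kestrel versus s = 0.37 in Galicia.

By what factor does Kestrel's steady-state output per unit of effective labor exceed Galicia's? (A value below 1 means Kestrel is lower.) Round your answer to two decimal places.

y*_K / y*_G ≈ 0.79

Steady-state y* = [s/(n + g + δ)]^(α/(1−α)), so the ratio is [ (s_K/(n + g + δ)_K) / (s_G/(n + g + δ)_G) ]^0.3333.
s_K/(n + g + δ)_K = 0.18/0.092 = 1.9565; s_G/(n + g + δ)_G = 0.37/0.092 = 4.0217.
Ratio = (1.9565/4.0217)^0.3333 = 0.4865^0.3333 ≈ 0.7865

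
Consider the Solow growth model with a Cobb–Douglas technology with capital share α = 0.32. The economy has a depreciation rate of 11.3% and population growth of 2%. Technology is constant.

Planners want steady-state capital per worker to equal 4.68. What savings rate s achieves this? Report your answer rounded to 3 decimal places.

s ≈ 0.380

In steady state, investment equals break-even investment: s·k^α = (n + δ)·k.
So s / (n + δ) = (k*)^(1−α) = 4.68^0.68 = 2.8561.
Therefore s = 2.8561 × (n + δ) = 2.8561 × 0.133 = 0.3799.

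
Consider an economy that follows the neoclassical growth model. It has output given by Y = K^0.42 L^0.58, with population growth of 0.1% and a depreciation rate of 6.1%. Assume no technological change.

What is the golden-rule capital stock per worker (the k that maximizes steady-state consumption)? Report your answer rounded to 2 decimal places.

k_gold ≈ 27.07

The golden rule sets f'(k) = n + δ, i.e. α·k^(α−1) = n + δ.
So k^(1−α) = α / (n + δ) = 0.42 / 0.062 = 6.7742.
k_gold = 6.7742^(1/0.58) ≈ 27.0716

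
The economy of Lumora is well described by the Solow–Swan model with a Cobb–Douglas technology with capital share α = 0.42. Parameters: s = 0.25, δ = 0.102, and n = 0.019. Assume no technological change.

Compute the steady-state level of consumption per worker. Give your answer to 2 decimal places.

c* ≈ 1.27

At the steady state, Δk = 0, so s·k^α = (n + δ)·k.
Dividing both sides by k: k^(1−α) = s / (n + δ).
k^0.58 = 0.25 / (0.019 + 0.102) = 0.25 / 0.121 = 2.0661
k* = 2.0661^(1/0.58) ≈ 3.4943
y* = (k*)^α = 3.4943^0.42 ≈ 1.6913
c* = (1 − s)·y* = (1 − 0.25) × 1.6913 ≈ 1.2685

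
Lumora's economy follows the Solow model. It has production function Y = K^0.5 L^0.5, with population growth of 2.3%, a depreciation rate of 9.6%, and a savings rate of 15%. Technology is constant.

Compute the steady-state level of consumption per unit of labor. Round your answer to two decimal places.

c* = 1.07

Steady state requires s·f(k) = (n + δ)·k, i.e. s·k^α = (n + δ)·k.
Dividing both sides by k: k^(1−α) = s / (n + δ).
k^0.5 = 0.15 / (0.023 + 0.096) = 0.15 / 0.119 = 1.2605
k* = 1.2605^(1/0.5) ≈ 1.5889
y* = (k*)^α = 1.5889^0.5 ≈ 1.2605
c* = (1 − s)·y* = (1 − 0.15) × 1.2605 ≈ 1.0714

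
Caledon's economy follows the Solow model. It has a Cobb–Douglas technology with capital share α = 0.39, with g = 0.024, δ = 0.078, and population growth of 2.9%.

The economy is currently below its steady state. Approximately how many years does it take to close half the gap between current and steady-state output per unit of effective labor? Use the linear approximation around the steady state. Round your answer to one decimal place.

Near the steady state the convergence rate is λ = (1 − α)(n + g + δ).
λ = (1 − 0.39) × 0.131 = 0.61 × 0.131 = 0.07991
Half-life = ln 2 / λ = 0.6931 / 0.07991 ≈ 8.67 years

t_½ ≈ 8.7 years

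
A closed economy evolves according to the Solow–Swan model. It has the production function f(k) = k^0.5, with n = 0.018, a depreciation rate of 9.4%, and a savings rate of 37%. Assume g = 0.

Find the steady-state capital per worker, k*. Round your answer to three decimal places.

k* ≈ 10.914

Steady state requires s·f(k) = (n + δ)·k, i.e. s·k^α = (n + δ)·k.
Dividing both sides by k: k^(1−α) = s / (n + δ).
k^0.5 = 0.37 / (0.018 + 0.094) = 0.37 / 0.112 = 3.3036
k* = 3.3036^(1/0.5) ≈ 10.9138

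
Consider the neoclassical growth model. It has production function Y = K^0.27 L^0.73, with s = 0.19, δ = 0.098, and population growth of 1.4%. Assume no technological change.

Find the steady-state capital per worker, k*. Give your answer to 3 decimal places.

At the steady state, Δk = 0, so s·k^α = (n + δ)·k.
Dividing both sides by k: k^(1−α) = s / (n + δ).
k^0.73 = 0.19 / (0.014 + 0.098) = 0.19 / 0.112 = 1.6964
k* = 1.6964^(1/0.73) ≈ 2.0626

k* = 2.063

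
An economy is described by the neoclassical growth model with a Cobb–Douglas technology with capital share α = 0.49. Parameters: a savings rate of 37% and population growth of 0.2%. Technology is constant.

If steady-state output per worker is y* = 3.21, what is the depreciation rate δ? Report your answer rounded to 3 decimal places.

δ ≈ 0.108

Steady state requires s·f(k) = (n + δ)·k, i.e. s·k^α = (n + δ)·k.
Since y* = [s/(n + δ)]^(α/(1−α)), we have s/(n + δ) = (y*)^((1−α)/α) = 3.21^1.0408 = 3.3664.
Therefore n + δ = s / 3.3664 = 0.37 / 3.3664 = 0.1099, so δ = 0.1099 − 0.002 = 0.1079.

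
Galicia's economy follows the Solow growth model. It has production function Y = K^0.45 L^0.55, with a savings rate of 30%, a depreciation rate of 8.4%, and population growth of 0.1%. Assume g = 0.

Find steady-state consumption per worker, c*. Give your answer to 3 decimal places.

At the steady state, Δk = 0, so s·k^α = (n + δ)·k.
Rearranging, k^(1−α) = s / (n + δ).
k^0.55 = 0.30 / (0.001 + 0.084) = 0.30 / 0.085 = 3.5294
k* = 3.5294^(1/0.55) ≈ 9.9042
y* = (k*)^α = 9.9042^0.45 ≈ 2.8062
c* = (1 − s)·y* = (1 − 0.30) × 2.8062 ≈ 1.9643

c* = 1.964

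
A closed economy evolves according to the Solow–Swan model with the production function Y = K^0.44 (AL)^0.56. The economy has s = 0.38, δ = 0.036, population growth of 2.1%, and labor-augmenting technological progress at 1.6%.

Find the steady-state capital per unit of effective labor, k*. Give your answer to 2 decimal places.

k* ≈ 19.03

Steady state requires s·f(k) = (n + g + δ)·k, i.e. s·k^α = (n + g + δ)·k.
Dividing both sides by k: k^(1−α) = s / (n + g + δ).
k^0.56 = 0.38 / (0.021 + 0.016 + 0.036) = 0.38 / 0.073 = 5.2055
k* = 5.2055^(1/0.56) ≈ 19.0282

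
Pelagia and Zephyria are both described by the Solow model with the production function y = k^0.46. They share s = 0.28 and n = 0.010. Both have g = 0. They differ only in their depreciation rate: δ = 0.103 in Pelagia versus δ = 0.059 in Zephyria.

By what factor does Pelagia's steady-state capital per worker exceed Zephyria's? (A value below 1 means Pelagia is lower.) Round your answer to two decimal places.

Steady-state k* = [s/(n + δ)]^(1/(1−α)), so the ratio is [ (s_P/(n + δ)_P) / (s_Z/(n + δ)_Z) ]^1.8519.
s_P/(n + δ)_P = 0.28/0.113 = 2.4779; s_Z/(n + δ)_Z = 0.28/0.069 = 4.0580.
Ratio = (2.4779/4.0580)^1.8519 = 0.6106^1.8519 ≈ 0.4011

k*_P / k*_Z ≈ 0.40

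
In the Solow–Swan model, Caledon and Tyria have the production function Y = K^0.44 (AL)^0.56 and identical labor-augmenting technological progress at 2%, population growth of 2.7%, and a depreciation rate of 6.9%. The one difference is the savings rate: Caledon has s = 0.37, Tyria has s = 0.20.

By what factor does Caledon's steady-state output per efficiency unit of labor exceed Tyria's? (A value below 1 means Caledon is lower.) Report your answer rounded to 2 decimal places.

ratio ≈ 1.62

Steady-state y* = [s/(n + g + δ)]^(α/(1−α)), so the ratio is [ (s_C/(n + g + δ)_C) / (s_T/(n + g + δ)_T) ]^0.7857.
s_C/(n + g + δ)_C = 0.37/0.116 = 3.1897; s_T/(n + g + δ)_T = 0.20/0.116 = 1.7241.
Ratio = (3.1897/1.7241)^0.7857 = 1.8501^0.7857 ≈ 1.6216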